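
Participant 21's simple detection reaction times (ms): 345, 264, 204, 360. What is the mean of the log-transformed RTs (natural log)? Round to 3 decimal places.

5.656

ln(RT): 5.8435, 5.5759, 5.3181, 5.8861
Σ ln(RT) = 22.6237
Mean = 22.6237/4 = 5.65593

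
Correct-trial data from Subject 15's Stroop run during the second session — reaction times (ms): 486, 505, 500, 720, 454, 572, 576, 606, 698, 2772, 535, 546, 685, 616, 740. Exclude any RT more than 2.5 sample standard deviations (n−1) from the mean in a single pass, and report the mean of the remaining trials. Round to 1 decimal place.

588.5 ms

n = 15, ΣRT = 11011, M = 734.067
Σ(x−M)² = 4560934.93; s = √(4560934.93/14) = 570.772
Cutoffs: 734.067 ± 2.5·570.772 → [-692.9, 2161.0]
Outside: 2772 → excluded.
Retained (n=14): Σ = 8239, mean = 8239/14 = 588.500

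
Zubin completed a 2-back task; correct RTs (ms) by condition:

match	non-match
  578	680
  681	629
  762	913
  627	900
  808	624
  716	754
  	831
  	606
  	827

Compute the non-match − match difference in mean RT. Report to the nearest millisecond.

M(match) = 4172/6 = 695.333
M(non-match) = 6764/9 = 751.556
Difference = 751.556 − 695.333 = 56.222 ms

56 ms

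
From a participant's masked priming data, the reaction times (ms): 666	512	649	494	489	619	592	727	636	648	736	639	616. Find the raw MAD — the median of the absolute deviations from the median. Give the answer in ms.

Sorted: 489, 494, 512, 592, 616, 619, 636, 639, 648, 649, 666, 727, 736 → median = 636
|x − 636|: 30, 124, 13, 142, 147, 17, 44, 91, 0, 12, 100, 3, 20
Sorted deviations: 0, 3, 12, 13, 17, 20, 30, 44, 91, 100, 124, 142, 147 → MAD = 30

30 ms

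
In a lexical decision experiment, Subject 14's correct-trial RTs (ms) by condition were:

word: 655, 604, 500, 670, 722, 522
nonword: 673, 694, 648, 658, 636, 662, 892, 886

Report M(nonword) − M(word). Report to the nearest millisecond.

M(word) = 3673/6 = 612.167
M(nonword) = 5749/8 = 718.625
Difference = 718.625 − 612.167 = 106.458 ms

106 ms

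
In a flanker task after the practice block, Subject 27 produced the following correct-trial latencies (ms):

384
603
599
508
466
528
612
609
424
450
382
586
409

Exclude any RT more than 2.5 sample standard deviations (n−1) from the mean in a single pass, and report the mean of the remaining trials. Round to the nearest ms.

n = 13, ΣRT = 6560, M = 504.615
Σ(x−M)² = 97895.08; s = √(97895.08/12) = 90.321
Cutoffs: 504.615 ± 2.5·90.321 → [278.8, 730.4]
No RTs fall outside the cutoffs; all 13 retained. Mean = 6560/13 = 504.615

505 ms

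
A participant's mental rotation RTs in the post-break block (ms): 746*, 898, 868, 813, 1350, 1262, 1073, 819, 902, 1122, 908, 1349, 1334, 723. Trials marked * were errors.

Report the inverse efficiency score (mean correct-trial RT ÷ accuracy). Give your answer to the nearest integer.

Correct trials (n=13): 898, 868, 813, 1350, 1262, 1073, 819, 902, 1122, 908, 1349, 1334, 723
Mean correct RT = 13421/13 = 1032.3846 ms
Proportion correct = 13/14
IES = 1032.3846 / (13/14) = 1111.799 ms

1112 ms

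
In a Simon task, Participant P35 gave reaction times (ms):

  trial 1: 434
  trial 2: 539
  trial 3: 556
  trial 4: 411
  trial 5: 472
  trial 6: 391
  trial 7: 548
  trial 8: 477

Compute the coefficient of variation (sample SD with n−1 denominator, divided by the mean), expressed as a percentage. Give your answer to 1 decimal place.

13.4%

n = 8, Σ = 3828, M = 478.5000
Σ(x−M)² = 28734.000; s = √(28734.000/7) = 64.0692
CV = 64.0692 / 478.5000 = 0.13390 = 13.390%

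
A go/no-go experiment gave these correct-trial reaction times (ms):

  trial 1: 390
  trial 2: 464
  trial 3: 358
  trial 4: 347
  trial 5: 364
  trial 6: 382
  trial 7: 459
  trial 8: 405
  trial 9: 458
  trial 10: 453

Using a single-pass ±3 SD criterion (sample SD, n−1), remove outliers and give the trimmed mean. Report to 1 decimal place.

n = 10, ΣRT = 4080, M = 408.000
Σ(x−M)² = 19428.00; s = √(19428.00/9) = 46.461
Cutoffs: 408.000 ± 3·46.461 → [268.6, 547.4]
No RTs fall outside the cutoffs; all 10 retained. Mean = 4080/10 = 408.000

408.0 ms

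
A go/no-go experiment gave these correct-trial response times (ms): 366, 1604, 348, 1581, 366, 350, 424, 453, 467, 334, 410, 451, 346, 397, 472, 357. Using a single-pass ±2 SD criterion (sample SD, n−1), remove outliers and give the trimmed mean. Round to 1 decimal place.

395.8 ms

n = 16, ΣRT = 8726, M = 545.375
Σ(x−M)² = 2538639.75; s = √(2538639.75/15) = 411.391
Cutoffs: 545.375 ± 2·411.391 → [-277.4, 1368.2]
Outside: 1581, 1604 → excluded.
Retained (n=14): Σ = 5541, mean = 5541/14 = 395.786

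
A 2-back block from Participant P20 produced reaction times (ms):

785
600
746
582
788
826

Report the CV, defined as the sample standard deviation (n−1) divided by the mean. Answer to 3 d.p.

0.144

n = 6, Σ = 4327, M = 721.1667
Σ(x−M)² = 54196.833; s = √(54196.833/5) = 104.1123
CV = 104.1123 / 721.1667 = 0.14437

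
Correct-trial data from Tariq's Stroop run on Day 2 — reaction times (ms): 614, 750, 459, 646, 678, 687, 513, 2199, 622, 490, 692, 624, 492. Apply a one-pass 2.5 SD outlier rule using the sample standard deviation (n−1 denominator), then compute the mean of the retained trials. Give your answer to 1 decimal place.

n = 13, ΣRT = 9466, M = 728.154
Σ(x−M)² = 2442499.69; s = √(2442499.69/12) = 451.156
Cutoffs: 728.154 ± 2.5·451.156 → [-399.7, 1856.0]
Outside: 2199 → excluded.
Retained (n=12): Σ = 7267, mean = 7267/12 = 605.583

605.6 ms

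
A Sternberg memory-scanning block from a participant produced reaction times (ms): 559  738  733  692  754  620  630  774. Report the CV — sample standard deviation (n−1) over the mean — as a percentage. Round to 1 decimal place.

11.1%

n = 8, Σ = 5500, M = 687.5000
Σ(x−M)² = 40920.000; s = √(40920.000/7) = 76.4573
CV = 76.4573 / 687.5000 = 0.11121 = 11.121%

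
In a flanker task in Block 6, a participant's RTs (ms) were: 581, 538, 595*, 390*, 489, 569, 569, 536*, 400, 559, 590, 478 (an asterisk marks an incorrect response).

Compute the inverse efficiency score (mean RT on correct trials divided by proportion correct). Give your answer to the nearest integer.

707 ms

Correct trials (n=9): 581, 538, 489, 569, 569, 400, 559, 590, 478
Mean correct RT = 4773/9 = 530.3333 ms
Proportion correct = 9/12
IES = 530.3333 / (9/12) = 707.111 ms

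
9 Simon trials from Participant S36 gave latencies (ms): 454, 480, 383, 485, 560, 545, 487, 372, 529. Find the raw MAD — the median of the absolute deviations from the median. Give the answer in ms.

44 ms

Sorted: 372, 383, 454, 480, 485, 487, 529, 545, 560 → median = 485
|x − 485|: 31, 5, 102, 0, 75, 60, 2, 113, 44
Sorted deviations: 0, 2, 5, 31, 44, 60, 75, 102, 113 → MAD = 44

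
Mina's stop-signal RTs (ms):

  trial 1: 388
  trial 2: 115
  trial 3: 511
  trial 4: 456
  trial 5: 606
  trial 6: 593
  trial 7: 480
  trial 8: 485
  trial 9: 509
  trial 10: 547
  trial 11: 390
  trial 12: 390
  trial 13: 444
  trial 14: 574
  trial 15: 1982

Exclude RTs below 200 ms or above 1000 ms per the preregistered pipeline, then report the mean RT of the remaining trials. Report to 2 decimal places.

490.23 ms

Excluded: 115, 1982
Retained (n=13): Σ = 6373
Mean = 6373/13 = 490.2308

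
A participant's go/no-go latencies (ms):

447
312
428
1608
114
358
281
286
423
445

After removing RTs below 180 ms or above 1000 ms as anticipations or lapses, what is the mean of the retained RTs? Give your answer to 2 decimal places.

372.50 ms

Excluded: 114, 1608
Retained (n=8): Σ = 2980
Mean = 2980/8 = 372.5000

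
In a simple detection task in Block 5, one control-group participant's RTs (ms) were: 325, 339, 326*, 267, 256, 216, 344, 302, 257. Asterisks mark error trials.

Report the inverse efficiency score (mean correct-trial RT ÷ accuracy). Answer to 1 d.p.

324.3 ms

Correct trials (n=8): 325, 339, 267, 256, 216, 344, 302, 257
Mean correct RT = 2306/8 = 288.2500 ms
Proportion correct = 8/9
IES = 288.2500 / (8/9) = 324.281 ms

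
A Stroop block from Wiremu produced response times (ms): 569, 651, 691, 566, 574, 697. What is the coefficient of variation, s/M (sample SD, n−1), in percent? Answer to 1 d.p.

n = 6, Σ = 3748, M = 624.6667
Σ(x−M)² = 19433.333; s = √(19433.333/5) = 62.3431
CV = 62.3431 / 624.6667 = 0.09980 = 9.980%

10.0%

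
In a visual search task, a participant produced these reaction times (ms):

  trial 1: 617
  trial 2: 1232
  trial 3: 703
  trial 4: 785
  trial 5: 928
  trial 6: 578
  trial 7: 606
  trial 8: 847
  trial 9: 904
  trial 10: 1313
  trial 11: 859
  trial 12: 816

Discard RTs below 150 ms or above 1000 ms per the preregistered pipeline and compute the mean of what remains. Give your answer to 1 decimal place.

Excluded: 1232, 1313
Retained (n=10): Σ = 7643
Mean = 7643/10 = 764.3000

764.3 ms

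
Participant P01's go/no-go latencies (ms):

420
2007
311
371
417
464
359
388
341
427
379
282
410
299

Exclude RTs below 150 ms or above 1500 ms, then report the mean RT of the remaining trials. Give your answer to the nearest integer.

Excluded: 2007
Retained (n=13): Σ = 4868
Mean = 4868/13 = 374.4615

374 ms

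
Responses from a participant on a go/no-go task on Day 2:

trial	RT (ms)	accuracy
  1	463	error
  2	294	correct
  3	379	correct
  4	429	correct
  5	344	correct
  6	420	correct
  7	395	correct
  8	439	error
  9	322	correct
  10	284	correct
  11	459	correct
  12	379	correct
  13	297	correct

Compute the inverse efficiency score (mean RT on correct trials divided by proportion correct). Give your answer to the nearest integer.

Correct trials (n=11): 294, 379, 429, 344, 420, 395, 322, 284, 459, 379, 297
Mean correct RT = 4002/11 = 363.8182 ms
Proportion correct = 11/13
IES = 363.8182 / (11/13) = 429.967 ms

430 ms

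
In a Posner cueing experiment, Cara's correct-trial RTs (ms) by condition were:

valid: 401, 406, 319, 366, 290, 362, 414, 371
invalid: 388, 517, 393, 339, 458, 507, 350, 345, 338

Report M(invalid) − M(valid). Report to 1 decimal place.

37.8 ms

M(valid) = 2929/8 = 366.125
M(invalid) = 3635/9 = 403.889
Difference = 403.889 − 366.125 = 37.764 ms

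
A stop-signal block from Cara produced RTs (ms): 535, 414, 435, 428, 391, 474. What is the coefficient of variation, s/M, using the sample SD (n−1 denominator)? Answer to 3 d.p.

0.115

n = 6, Σ = 2677, M = 446.1667
Σ(x−M)² = 13198.833; s = √(13198.833/5) = 51.3787
CV = 51.3787 / 446.1667 = 0.11516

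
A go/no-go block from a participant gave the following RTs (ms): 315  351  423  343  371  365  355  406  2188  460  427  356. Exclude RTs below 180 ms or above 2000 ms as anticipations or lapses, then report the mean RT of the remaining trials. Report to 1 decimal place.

379.3 ms

Excluded: 2188
Retained (n=11): Σ = 4172
Mean = 4172/11 = 379.2727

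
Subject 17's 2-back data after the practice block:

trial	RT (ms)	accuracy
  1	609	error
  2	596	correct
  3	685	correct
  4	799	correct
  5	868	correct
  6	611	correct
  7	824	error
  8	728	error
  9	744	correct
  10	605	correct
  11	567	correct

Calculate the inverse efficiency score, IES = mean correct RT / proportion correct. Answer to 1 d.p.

941.0 ms

Correct trials (n=8): 596, 685, 799, 868, 611, 744, 605, 567
Mean correct RT = 5475/8 = 684.3750 ms
Proportion correct = 8/11
IES = 684.3750 / (8/11) = 941.016 ms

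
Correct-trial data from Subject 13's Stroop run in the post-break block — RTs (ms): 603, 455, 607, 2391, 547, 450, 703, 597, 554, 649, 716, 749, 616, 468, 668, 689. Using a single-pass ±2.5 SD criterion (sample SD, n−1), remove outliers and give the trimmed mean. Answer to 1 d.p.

604.7 ms

n = 16, ΣRT = 11462, M = 716.375
Σ(x−M)² = 3118399.75; s = √(3118399.75/15) = 455.953
Cutoffs: 716.375 ± 2.5·455.953 → [-423.5, 1856.3]
Outside: 2391 → excluded.
Retained (n=15): Σ = 9071, mean = 9071/15 = 604.733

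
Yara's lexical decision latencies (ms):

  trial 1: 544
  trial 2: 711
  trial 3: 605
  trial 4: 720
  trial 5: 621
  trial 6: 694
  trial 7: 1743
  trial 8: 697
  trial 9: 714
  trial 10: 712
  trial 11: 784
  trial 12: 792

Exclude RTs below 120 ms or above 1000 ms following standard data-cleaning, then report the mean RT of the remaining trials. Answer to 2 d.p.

Excluded: 1743
Retained (n=11): Σ = 7594
Mean = 7594/11 = 690.3636

690.36 ms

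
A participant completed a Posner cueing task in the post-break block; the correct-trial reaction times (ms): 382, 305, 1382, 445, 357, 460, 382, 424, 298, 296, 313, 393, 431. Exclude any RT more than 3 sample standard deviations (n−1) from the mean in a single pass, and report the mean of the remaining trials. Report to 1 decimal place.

n = 13, ΣRT = 5868, M = 451.385
Σ(x−M)² = 977521.08; s = √(977521.08/12) = 285.412
Cutoffs: 451.385 ± 3·285.412 → [-404.9, 1307.6]
Outside: 1382 → excluded.
Retained (n=12): Σ = 4486, mean = 4486/12 = 373.833

373.8 ms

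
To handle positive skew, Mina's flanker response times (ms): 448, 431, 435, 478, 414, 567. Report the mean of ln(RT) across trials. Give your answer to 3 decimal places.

6.130

ln(RT): 6.1048, 6.0661, 6.0753, 6.1696, 6.0259, 6.3404
Σ ln(RT) = 36.7821
Mean = 36.7821/6 = 6.13035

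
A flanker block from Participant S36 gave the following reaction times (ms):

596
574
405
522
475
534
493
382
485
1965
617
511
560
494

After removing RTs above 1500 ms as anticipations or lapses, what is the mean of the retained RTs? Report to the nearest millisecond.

511 ms

Excluded: 1965
Retained (n=13): Σ = 6648
Mean = 6648/13 = 511.3846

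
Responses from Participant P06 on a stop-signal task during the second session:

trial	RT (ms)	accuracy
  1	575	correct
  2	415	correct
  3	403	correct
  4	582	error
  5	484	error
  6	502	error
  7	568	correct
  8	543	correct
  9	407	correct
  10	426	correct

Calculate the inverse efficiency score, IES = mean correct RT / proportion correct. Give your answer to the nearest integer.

Correct trials (n=7): 575, 415, 403, 568, 543, 407, 426
Mean correct RT = 3337/7 = 476.7143 ms
Proportion correct = 7/10
IES = 476.7143 / (7/10) = 681.020 ms

681 ms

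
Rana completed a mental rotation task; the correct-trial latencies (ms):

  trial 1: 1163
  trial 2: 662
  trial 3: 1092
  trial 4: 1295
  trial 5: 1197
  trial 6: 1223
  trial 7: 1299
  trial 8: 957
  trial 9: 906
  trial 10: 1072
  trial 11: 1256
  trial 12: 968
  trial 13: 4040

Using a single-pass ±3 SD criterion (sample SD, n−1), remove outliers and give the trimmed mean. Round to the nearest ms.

1091 ms

n = 13, ΣRT = 17130, M = 1317.692
Σ(x−M)² = 8426200.77; s = √(8426200.77/12) = 837.964
Cutoffs: 1317.692 ± 3·837.964 → [-1196.2, 3831.6]
Outside: 4040 → excluded.
Retained (n=12): Σ = 13090, mean = 13090/12 = 1090.833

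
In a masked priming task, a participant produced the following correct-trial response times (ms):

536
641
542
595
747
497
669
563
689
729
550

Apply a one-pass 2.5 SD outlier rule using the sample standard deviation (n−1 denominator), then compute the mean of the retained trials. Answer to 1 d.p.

614.4 ms

n = 11, ΣRT = 6758, M = 614.364
Σ(x−M)² = 72306.55; s = √(72306.55/10) = 85.033
Cutoffs: 614.364 ± 2.5·85.033 → [401.8, 826.9]
No RTs fall outside the cutoffs; all 11 retained. Mean = 6758/11 = 614.364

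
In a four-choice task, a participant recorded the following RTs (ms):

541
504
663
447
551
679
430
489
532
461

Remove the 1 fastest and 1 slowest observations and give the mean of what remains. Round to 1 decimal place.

Sorted: 430, 447, 461, 489, 504, 532, 541, 551, 663, 679
Drop lowest 1 (430) and highest 1 (679)
Remaining (n=8): Σ = 4188, mean = 4188/8 = 523.500

523.5 ms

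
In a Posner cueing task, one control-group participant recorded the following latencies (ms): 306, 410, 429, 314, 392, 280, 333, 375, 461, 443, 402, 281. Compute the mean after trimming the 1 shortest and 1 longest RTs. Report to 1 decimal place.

Sorted: 280, 281, 306, 314, 333, 375, 392, 402, 410, 429, 443, 461
Drop lowest 1 (280) and highest 1 (461)
Remaining (n=10): Σ = 3685, mean = 3685/10 = 368.500

368.5 ms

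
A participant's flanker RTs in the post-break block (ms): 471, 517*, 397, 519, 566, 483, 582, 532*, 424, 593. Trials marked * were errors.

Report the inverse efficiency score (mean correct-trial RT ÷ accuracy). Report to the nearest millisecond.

630 ms

Correct trials (n=8): 471, 397, 519, 566, 483, 582, 424, 593
Mean correct RT = 4035/8 = 504.3750 ms
Proportion correct = 8/10
IES = 504.3750 / (8/10) = 630.469 ms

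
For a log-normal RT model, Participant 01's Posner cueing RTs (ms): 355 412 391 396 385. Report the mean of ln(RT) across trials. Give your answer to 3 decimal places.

ln(RT): 5.8721, 6.0210, 5.9687, 5.9814, 5.9532
Σ ln(RT) = 29.7965
Mean = 29.7965/5 = 5.95930

5.959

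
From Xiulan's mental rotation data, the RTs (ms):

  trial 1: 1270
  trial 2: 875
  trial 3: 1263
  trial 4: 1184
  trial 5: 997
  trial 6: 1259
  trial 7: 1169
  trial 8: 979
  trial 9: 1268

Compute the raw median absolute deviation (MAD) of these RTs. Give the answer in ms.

Sorted: 875, 979, 997, 1169, 1184, 1259, 1263, 1268, 1270 → median = 1184
|x − 1184|: 86, 309, 79, 0, 187, 75, 15, 205, 84
Sorted deviations: 0, 15, 75, 79, 84, 86, 187, 205, 309 → MAD = 84

84 ms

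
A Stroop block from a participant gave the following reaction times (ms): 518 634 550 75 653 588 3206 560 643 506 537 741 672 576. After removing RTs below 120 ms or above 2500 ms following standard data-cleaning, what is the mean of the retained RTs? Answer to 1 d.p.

Excluded: 75, 3206
Retained (n=12): Σ = 7178
Mean = 7178/12 = 598.1667

598.2 ms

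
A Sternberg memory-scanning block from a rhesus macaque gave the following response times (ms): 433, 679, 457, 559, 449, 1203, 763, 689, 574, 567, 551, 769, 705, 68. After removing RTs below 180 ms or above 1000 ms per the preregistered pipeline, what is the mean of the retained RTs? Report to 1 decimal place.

Excluded: 68, 1203
Retained (n=12): Σ = 7195
Mean = 7195/12 = 599.5833

599.6 ms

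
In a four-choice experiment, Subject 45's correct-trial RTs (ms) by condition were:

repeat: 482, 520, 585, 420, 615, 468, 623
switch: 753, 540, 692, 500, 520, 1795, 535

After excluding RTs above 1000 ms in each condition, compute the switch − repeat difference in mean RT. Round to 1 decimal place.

59.6 ms

switch: exclude 1795
M(repeat) = 3713/7 = 530.429
M(switch) = 3540/6 = 590.000
Difference = 590.000 − 530.429 = 59.571 ms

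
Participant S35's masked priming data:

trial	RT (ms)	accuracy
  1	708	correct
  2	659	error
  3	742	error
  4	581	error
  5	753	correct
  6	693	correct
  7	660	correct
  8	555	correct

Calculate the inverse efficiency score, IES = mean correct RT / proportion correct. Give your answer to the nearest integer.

1078 ms

Correct trials (n=5): 708, 753, 693, 660, 555
Mean correct RT = 3369/5 = 673.8000 ms
Proportion correct = 5/8
IES = 673.8000 / (5/8) = 1078.080 ms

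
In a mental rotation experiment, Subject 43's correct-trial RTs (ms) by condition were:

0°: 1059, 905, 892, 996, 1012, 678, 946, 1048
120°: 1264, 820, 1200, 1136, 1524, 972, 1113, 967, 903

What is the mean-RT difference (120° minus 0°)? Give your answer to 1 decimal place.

M(0°) = 7536/8 = 942.000
M(120°) = 9899/9 = 1099.889
Difference = 1099.889 − 942.000 = 157.889 ms

157.9 ms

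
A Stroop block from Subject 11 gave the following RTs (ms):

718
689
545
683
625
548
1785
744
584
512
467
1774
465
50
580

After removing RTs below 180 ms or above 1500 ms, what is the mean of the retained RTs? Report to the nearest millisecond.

Excluded: 50, 1774, 1785
Retained (n=12): Σ = 7160
Mean = 7160/12 = 596.6667

597 ms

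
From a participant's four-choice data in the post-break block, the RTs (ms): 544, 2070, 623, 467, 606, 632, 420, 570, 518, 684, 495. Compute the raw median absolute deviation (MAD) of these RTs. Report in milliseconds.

62 ms

Sorted: 420, 467, 495, 518, 544, 570, 606, 623, 632, 684, 2070 → median = 570
|x − 570|: 26, 1500, 53, 103, 36, 62, 150, 0, 52, 114, 75
Sorted deviations: 0, 26, 36, 52, 53, 62, 75, 103, 114, 150, 1500 → MAD = 62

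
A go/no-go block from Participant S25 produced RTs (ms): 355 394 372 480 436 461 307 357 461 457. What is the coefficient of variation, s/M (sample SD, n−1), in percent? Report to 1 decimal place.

14.4%

n = 10, Σ = 4080, M = 408.0000
Σ(x−M)² = 31090.000; s = √(31090.000/9) = 58.7745
CV = 58.7745 / 408.0000 = 0.14406 = 14.406%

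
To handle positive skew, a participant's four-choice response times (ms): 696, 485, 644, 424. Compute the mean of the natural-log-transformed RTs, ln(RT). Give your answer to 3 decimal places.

ln(RT): 6.5453, 6.1841, 6.4677, 6.0497
Σ ln(RT) = 25.2469
Mean = 25.2469/4 = 6.31173

6.312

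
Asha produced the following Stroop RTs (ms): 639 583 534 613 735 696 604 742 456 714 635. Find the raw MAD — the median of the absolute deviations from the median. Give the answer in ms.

61 ms

Sorted: 456, 534, 583, 604, 613, 635, 639, 696, 714, 735, 742 → median = 635
|x − 635|: 4, 52, 101, 22, 100, 61, 31, 107, 179, 79, 0
Sorted deviations: 0, 4, 22, 31, 52, 61, 79, 100, 101, 107, 179 → MAD = 61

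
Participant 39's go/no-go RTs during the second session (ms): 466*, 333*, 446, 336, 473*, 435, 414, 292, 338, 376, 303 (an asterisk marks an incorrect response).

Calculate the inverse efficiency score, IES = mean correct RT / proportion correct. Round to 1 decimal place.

505.3 ms

Correct trials (n=8): 446, 336, 435, 414, 292, 338, 376, 303
Mean correct RT = 2940/8 = 367.5000 ms
Proportion correct = 8/11
IES = 367.5000 / (8/11) = 505.312 ms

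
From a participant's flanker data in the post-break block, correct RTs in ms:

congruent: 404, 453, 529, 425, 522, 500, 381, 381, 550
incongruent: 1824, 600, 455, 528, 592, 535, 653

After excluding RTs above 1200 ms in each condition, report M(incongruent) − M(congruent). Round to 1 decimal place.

99.9 ms

incongruent: exclude 1824
M(congruent) = 4145/9 = 460.556
M(incongruent) = 3363/6 = 560.500
Difference = 560.500 − 460.556 = 99.944 ms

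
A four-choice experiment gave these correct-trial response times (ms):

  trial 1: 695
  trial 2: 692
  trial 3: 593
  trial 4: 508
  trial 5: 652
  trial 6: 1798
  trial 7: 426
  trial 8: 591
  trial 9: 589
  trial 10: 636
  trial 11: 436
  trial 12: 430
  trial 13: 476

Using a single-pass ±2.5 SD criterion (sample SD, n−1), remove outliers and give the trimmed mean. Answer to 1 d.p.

560.3 ms

n = 13, ΣRT = 8522, M = 655.538
Σ(x−M)² = 1526757.23; s = √(1526757.23/12) = 356.693
Cutoffs: 655.538 ± 2.5·356.693 → [-236.2, 1547.3]
Outside: 1798 → excluded.
Retained (n=12): Σ = 6724, mean = 6724/12 = 560.333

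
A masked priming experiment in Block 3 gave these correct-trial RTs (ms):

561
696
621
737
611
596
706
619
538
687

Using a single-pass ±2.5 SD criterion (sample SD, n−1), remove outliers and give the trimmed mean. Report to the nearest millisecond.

637 ms

n = 10, ΣRT = 6372, M = 637.200
Σ(x−M)² = 39255.60; s = √(39255.60/9) = 66.043
Cutoffs: 637.200 ± 2.5·66.043 → [472.1, 802.3]
No RTs fall outside the cutoffs; all 10 retained. Mean = 6372/10 = 637.200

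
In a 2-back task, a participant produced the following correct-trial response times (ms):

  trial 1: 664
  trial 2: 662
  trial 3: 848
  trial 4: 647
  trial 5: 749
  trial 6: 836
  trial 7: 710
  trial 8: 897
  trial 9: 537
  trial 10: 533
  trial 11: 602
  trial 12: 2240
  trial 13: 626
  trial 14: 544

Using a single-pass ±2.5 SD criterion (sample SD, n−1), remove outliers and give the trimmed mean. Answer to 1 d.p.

681.2 ms

n = 14, ΣRT = 11095, M = 792.500
Σ(x−M)² = 2432945.50; s = √(2432945.50/13) = 432.608
Cutoffs: 792.500 ± 2.5·432.608 → [-289.0, 1874.0]
Outside: 2240 → excluded.
Retained (n=13): Σ = 8855, mean = 8855/13 = 681.154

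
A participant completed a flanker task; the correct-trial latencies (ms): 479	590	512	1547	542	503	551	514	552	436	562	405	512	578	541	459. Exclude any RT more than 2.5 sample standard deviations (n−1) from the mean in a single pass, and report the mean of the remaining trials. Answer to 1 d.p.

n = 16, ΣRT = 9283, M = 580.188
Σ(x−M)² = 1035842.44; s = √(1035842.44/15) = 262.785
Cutoffs: 580.188 ± 2.5·262.785 → [-76.8, 1237.2]
Outside: 1547 → excluded.
Retained (n=15): Σ = 7736, mean = 7736/15 = 515.733

515.7 ms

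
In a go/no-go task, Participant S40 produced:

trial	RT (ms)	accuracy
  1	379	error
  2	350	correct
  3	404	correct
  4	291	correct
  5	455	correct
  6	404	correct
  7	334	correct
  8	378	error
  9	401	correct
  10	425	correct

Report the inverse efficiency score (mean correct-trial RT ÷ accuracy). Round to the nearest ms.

479 ms

Correct trials (n=8): 350, 404, 291, 455, 404, 334, 401, 425
Mean correct RT = 3064/8 = 383.0000 ms
Proportion correct = 8/10
IES = 383.0000 / (8/10) = 478.750 ms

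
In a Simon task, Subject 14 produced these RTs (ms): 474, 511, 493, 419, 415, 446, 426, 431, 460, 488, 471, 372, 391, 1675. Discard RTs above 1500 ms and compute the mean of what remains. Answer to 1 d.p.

445.9 ms

Excluded: 1675
Retained (n=13): Σ = 5797
Mean = 5797/13 = 445.9231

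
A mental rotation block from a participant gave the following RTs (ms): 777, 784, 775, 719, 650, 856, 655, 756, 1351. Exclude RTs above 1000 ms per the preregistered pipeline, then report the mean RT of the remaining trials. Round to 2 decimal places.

Excluded: 1351
Retained (n=8): Σ = 5972
Mean = 5972/8 = 746.5000

746.50 ms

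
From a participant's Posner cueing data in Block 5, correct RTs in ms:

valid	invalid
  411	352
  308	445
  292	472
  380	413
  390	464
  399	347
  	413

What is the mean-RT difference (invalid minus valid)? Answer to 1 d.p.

51.8 ms

M(valid) = 2180/6 = 363.333
M(invalid) = 2906/7 = 415.143
Difference = 415.143 − 363.333 = 51.810 ms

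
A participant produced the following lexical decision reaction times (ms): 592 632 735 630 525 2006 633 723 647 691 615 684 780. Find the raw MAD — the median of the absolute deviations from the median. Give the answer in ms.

44 ms

Sorted: 525, 592, 615, 630, 632, 633, 647, 684, 691, 723, 735, 780, 2006 → median = 647
|x − 647|: 55, 15, 88, 17, 122, 1359, 14, 76, 0, 44, 32, 37, 133
Sorted deviations: 0, 14, 15, 17, 32, 37, 44, 55, 76, 88, 122, 133, 1359 → MAD = 44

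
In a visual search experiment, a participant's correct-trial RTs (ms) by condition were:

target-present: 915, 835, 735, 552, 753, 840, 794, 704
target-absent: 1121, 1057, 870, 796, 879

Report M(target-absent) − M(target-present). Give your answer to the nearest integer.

179 ms

M(target-present) = 6128/8 = 766.000
M(target-absent) = 4723/5 = 944.600
Difference = 944.600 − 766.000 = 178.600 ms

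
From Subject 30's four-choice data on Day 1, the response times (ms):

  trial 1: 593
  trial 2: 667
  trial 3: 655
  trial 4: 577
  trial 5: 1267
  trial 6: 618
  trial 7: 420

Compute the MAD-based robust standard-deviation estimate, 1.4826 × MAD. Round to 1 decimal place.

Sorted: 420, 577, 593, 618, 655, 667, 1267 → median = 618
|x − 618| sorted: 0, 25, 37, 41, 49, 198, 649 → MAD = 41
Robust SD ≈ 1.4826 × 41 = 60.787

60.8 ms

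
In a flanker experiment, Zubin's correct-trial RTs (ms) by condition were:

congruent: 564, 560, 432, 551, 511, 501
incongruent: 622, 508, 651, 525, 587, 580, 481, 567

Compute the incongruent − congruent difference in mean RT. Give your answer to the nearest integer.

M(congruent) = 3119/6 = 519.833
M(incongruent) = 4521/8 = 565.125
Difference = 565.125 − 519.833 = 45.292 ms

45 ms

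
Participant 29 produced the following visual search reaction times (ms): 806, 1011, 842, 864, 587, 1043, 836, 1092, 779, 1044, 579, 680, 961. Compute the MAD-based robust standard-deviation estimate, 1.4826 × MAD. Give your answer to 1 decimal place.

240.2 ms

Sorted: 579, 587, 680, 779, 806, 836, 842, 864, 961, 1011, 1043, 1044, 1092 → median = 842
|x − 842| sorted: 0, 6, 22, 36, 63, 119, 162, 169, 201, 202, 250, 255, 263 → MAD = 162
Robust SD ≈ 1.4826 × 162 = 240.181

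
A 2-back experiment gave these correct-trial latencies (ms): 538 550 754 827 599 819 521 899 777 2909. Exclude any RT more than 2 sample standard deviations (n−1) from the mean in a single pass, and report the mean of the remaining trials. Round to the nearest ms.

n = 10, ΣRT = 9193, M = 919.300
Σ(x−M)² = 4568478.10; s = √(4568478.10/9) = 712.467
Cutoffs: 919.300 ± 2·712.467 → [-505.6, 2344.2]
Outside: 2909 → excluded.
Retained (n=9): Σ = 6284, mean = 6284/9 = 698.222

698 ms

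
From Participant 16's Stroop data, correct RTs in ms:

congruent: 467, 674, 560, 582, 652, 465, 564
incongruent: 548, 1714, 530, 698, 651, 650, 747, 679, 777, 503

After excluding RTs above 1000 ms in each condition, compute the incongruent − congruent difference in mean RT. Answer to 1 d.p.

76.3 ms

incongruent: exclude 1714
M(congruent) = 3964/7 = 566.286
M(incongruent) = 5783/9 = 642.556
Difference = 642.556 − 566.286 = 76.270 ms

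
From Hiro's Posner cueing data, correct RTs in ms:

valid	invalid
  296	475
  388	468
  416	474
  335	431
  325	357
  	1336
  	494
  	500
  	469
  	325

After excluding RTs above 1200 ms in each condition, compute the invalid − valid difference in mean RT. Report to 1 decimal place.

invalid: exclude 1336
M(valid) = 1760/5 = 352.000
M(invalid) = 3993/9 = 443.667
Difference = 443.667 − 352.000 = 91.667 ms

91.7 ms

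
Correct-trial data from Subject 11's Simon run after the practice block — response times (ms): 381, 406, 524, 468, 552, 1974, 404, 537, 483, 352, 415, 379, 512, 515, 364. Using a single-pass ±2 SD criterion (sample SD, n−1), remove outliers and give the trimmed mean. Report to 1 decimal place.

n = 15, ΣRT = 8266, M = 551.067
Σ(x−M)² = 2234368.93; s = √(2234368.93/14) = 399.497
Cutoffs: 551.067 ± 2·399.497 → [-247.9, 1350.1]
Outside: 1974 → excluded.
Retained (n=14): Σ = 6292, mean = 6292/14 = 449.429

449.4 ms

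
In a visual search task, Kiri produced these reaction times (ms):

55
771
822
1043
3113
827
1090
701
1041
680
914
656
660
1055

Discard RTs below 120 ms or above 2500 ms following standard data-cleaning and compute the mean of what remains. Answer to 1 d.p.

855.0 ms

Excluded: 55, 3113
Retained (n=12): Σ = 10260
Mean = 10260/12 = 855.0000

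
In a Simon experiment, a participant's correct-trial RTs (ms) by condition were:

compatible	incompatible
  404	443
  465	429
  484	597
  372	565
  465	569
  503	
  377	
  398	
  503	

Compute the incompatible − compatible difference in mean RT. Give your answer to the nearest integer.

79 ms

M(compatible) = 3971/9 = 441.222
M(incompatible) = 2603/5 = 520.600
Difference = 520.600 − 441.222 = 79.378 ms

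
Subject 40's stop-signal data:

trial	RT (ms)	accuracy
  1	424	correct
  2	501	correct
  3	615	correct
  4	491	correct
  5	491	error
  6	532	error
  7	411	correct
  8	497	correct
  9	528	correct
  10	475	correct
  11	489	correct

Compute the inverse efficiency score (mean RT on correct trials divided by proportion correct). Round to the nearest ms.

602 ms

Correct trials (n=9): 424, 501, 615, 491, 411, 497, 528, 475, 489
Mean correct RT = 4431/9 = 492.3333 ms
Proportion correct = 9/11
IES = 492.3333 / (9/11) = 601.741 ms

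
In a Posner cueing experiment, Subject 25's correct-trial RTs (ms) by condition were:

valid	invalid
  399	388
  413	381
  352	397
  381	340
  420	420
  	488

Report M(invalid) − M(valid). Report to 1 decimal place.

M(valid) = 1965/5 = 393.000
M(invalid) = 2414/6 = 402.333
Difference = 402.333 − 393.000 = 9.333 ms

9.3 ms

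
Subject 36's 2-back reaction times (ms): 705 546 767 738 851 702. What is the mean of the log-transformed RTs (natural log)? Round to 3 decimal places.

6.568

ln(RT): 6.5582, 6.3026, 6.6425, 6.6039, 6.7464, 6.5539
Σ ln(RT) = 39.4076
Mean = 39.4076/6 = 6.56793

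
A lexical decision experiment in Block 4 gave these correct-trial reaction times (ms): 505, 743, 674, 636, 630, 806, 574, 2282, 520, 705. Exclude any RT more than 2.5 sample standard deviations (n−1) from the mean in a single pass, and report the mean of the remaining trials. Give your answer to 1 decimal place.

643.7 ms

n = 10, ΣRT = 8075, M = 807.500
Σ(x−M)² = 2496244.50; s = √(2496244.50/9) = 526.650
Cutoffs: 807.500 ± 2.5·526.650 → [-509.1, 2124.1]
Outside: 2282 → excluded.
Retained (n=9): Σ = 5793, mean = 5793/9 = 643.667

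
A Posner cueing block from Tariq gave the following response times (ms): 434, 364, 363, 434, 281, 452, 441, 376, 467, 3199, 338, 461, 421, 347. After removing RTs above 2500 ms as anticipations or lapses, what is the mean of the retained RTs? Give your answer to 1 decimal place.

Excluded: 3199
Retained (n=13): Σ = 5179
Mean = 5179/13 = 398.3846

398.4 ms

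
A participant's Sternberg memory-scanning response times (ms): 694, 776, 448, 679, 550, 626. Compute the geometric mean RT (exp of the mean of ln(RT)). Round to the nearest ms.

ln(RT): 6.5425, 6.6542, 6.1048, 6.5206, 6.3099, 6.4394
Mean ln(RT) = 38.5713/6 = 6.42855
Geometric mean = exp(6.42855) = 619.28 ms

619 ms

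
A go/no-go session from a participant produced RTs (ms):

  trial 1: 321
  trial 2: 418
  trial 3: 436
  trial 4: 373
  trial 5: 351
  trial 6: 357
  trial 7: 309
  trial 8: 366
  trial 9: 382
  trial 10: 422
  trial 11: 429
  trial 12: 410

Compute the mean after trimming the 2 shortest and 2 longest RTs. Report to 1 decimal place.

384.9 ms

Sorted: 309, 321, 351, 357, 366, 373, 382, 410, 418, 422, 429, 436
Drop lowest 2 (309, 321) and highest 2 (429, 436)
Remaining (n=8): Σ = 3079, mean = 3079/8 = 384.875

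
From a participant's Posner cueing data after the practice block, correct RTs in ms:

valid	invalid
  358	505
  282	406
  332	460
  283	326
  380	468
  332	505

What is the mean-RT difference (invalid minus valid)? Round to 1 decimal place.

117.2 ms

M(valid) = 1967/6 = 327.833
M(invalid) = 2670/6 = 445.000
Difference = 445.000 − 327.833 = 117.167 ms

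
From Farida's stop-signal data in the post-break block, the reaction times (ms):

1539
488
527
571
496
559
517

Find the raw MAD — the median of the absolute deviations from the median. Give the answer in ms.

32 ms

Sorted: 488, 496, 517, 527, 559, 571, 1539 → median = 527
|x − 527|: 1012, 39, 0, 44, 31, 32, 10
Sorted deviations: 0, 10, 31, 32, 39, 44, 1012 → MAD = 32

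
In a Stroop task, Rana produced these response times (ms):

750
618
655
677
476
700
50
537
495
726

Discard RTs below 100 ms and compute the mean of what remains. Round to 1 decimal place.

Excluded: 50
Retained (n=9): Σ = 5634
Mean = 5634/9 = 626.0000

626.0 ms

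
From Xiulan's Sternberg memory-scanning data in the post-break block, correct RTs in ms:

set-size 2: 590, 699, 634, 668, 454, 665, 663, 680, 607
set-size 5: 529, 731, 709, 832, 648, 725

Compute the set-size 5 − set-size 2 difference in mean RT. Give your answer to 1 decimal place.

66.8 ms

M(set-size 2) = 5660/9 = 628.889
M(set-size 5) = 4174/6 = 695.667
Difference = 695.667 − 628.889 = 66.778 ms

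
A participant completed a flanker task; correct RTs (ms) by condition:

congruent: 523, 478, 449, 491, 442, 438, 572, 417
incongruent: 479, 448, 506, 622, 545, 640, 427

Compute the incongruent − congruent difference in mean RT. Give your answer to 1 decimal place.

47.6 ms

M(congruent) = 3810/8 = 476.250
M(incongruent) = 3667/7 = 523.857
Difference = 523.857 − 476.250 = 47.607 ms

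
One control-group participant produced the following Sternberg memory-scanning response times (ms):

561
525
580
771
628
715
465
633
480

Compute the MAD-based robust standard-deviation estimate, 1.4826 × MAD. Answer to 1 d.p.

81.5 ms

Sorted: 465, 480, 525, 561, 580, 628, 633, 715, 771 → median = 580
|x − 580| sorted: 0, 19, 48, 53, 55, 100, 115, 135, 191 → MAD = 55
Robust SD ≈ 1.4826 × 55 = 81.543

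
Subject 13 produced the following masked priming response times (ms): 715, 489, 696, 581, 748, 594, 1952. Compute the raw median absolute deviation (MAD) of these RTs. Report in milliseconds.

102 ms

Sorted: 489, 581, 594, 696, 715, 748, 1952 → median = 696
|x − 696|: 19, 207, 0, 115, 52, 102, 1256
Sorted deviations: 0, 19, 52, 102, 115, 207, 1256 → MAD = 102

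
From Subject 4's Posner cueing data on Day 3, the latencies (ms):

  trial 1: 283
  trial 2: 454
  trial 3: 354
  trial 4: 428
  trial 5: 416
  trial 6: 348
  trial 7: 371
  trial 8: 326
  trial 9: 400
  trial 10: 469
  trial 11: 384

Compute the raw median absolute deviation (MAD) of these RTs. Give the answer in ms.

Sorted: 283, 326, 348, 354, 371, 384, 400, 416, 428, 454, 469 → median = 384
|x − 384|: 101, 70, 30, 44, 32, 36, 13, 58, 16, 85, 0
Sorted deviations: 0, 13, 16, 30, 32, 36, 44, 58, 70, 85, 101 → MAD = 36

36 ms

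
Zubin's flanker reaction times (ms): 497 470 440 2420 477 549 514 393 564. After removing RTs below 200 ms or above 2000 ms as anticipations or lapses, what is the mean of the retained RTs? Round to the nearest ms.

Excluded: 2420
Retained (n=8): Σ = 3904
Mean = 3904/8 = 488.0000

488 ms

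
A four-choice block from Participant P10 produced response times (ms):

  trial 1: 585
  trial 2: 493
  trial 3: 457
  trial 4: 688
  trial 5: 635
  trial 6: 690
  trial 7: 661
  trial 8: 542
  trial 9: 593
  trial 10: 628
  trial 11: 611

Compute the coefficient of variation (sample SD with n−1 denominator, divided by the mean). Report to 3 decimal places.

n = 11, Σ = 6583, M = 598.4545
Σ(x−M)² = 57204.727; s = √(57204.727/10) = 75.6338
CV = 75.6338 / 598.4545 = 0.12638

0.126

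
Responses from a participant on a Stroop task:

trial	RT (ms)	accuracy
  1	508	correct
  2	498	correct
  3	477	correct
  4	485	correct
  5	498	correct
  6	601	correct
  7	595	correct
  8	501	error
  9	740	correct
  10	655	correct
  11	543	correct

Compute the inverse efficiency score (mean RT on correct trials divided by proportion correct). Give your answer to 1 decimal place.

Correct trials (n=10): 508, 498, 477, 485, 498, 601, 595, 740, 655, 543
Mean correct RT = 5600/10 = 560.0000 ms
Proportion correct = 10/11
IES = 560.0000 / (10/11) = 616.000 ms

616.0 ms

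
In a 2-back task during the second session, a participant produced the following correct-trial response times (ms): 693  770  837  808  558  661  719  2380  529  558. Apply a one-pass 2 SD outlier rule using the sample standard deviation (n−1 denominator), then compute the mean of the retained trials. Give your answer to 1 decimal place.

n = 10, ΣRT = 8513, M = 851.300
Σ(x−M)² = 2700316.10; s = √(2700316.10/9) = 547.755
Cutoffs: 851.300 ± 2·547.755 → [-244.2, 1946.8]
Outside: 2380 → excluded.
Retained (n=9): Σ = 6133, mean = 6133/9 = 681.444

681.4 ms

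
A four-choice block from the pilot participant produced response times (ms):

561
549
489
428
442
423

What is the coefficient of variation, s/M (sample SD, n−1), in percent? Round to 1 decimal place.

12.7%

n = 6, Σ = 2892, M = 482.0000
Σ(x−M)² = 18776.000; s = √(18776.000/5) = 61.2797
CV = 61.2797 / 482.0000 = 0.12714 = 12.714%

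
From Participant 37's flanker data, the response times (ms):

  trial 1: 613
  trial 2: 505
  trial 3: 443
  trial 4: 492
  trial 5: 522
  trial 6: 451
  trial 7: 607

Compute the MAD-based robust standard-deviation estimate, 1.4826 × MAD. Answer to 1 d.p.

Sorted: 443, 451, 492, 505, 522, 607, 613 → median = 505
|x − 505| sorted: 0, 13, 17, 54, 62, 102, 108 → MAD = 54
Robust SD ≈ 1.4826 × 54 = 80.060

80.1 ms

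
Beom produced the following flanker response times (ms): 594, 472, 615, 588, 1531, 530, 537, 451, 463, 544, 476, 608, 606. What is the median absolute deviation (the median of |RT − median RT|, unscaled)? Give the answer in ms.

64 ms

Sorted: 451, 463, 472, 476, 530, 537, 544, 588, 594, 606, 608, 615, 1531 → median = 544
|x − 544|: 50, 72, 71, 44, 987, 14, 7, 93, 81, 0, 68, 64, 62
Sorted deviations: 0, 7, 14, 44, 50, 62, 64, 68, 71, 72, 81, 93, 987 → MAD = 64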